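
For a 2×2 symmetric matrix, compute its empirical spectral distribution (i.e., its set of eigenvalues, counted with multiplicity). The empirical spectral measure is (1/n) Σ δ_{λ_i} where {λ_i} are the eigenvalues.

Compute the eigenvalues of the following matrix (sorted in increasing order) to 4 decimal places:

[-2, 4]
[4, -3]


Since M is real symmetric, both eigenvalues are real; they are the roots of det(λI − M) = λ² − (tr M) λ + det M.
tr M = -2 + (-3) = -5.
det M = (-2)·(-3) − 4² = 6 − 16 = -10.
Characteristic polynomial: λ² + 5λ − 10 = 0.
Discriminant Δ = (tr M)² − 4·det M = 25 − (-40) = 65; √Δ = 8.062258.
λ = (tr M ± √Δ)/2 = (-5 ± 8.062258)/2, giving (tr M − √Δ)/2 = -6.5311 and (tr M + √Δ)/2 = 1.5311.

Eigenvalues sorted in increasing order: [-6.5311, 1.5311].


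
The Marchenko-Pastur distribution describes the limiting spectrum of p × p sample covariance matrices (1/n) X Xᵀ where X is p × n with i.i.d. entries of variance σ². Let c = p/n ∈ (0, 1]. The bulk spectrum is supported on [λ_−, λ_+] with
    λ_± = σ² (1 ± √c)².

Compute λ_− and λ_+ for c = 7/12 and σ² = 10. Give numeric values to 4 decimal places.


c = 7/12 = 0.583333; √c = 0.763763.
λ_− = σ² (1 − √c)² = 10 · (1 − 0.763763)² = 10 · (0.236237)² = 0.558081.
λ_+ = σ² (1 + √c)² = 10 · (1 + 0.763763)² = 10 · (1.763763)² = 31.108586.

Rounded to 4 decimal places: λ_− ≈ 0.5581, λ_+ ≈ 31.1086.


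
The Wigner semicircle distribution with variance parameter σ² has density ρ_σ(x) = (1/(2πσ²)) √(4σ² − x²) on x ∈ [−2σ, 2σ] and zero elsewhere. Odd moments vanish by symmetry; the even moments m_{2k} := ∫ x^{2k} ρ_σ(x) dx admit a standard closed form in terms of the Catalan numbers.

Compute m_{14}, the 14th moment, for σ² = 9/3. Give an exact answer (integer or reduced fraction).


By the scaled semicircle moment identity, m_{2k} = σ^{2k} · C_k with k = 7.
C_7 = (1/(k+1)) · C(2k, k) = (1/8) · C(14, 7) = (1/8) · 3432 = 429.
σ^{2k} = (σ²)^k = (9/3)^7 = 2187.

Therefore m_{14} = σ^{14} · C_7 = 2187 · 429 = 938223.


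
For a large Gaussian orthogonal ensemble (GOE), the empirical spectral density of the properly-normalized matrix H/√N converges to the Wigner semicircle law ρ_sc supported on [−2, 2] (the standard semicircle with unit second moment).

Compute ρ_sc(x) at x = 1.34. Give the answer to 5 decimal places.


ρ_sc(x) = (1/(2π)) √(4 − x²). With x = 1.34:
  4 − x² = 4 − (1.34)² = 4 − 1.795600 = 2.204400.
  √(4 − x²) = 1.484722.
  1/(2π) = 0.159155.
  ρ_sc(1.34) = 0.159155 · 1.484722 = 0.236301.

Rounded to 5 decimal places: ρ_sc(1.34) ≈ 0.23630.


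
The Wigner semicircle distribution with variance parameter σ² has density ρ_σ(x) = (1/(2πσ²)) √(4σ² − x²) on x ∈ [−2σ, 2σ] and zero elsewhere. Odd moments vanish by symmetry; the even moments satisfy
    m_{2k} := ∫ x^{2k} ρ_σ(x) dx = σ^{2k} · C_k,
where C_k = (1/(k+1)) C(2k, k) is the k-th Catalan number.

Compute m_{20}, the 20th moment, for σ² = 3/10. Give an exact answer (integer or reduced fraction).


By the scaled semicircle moment identity, m_{2k} = σ^{2k} · C_k with k = 10.
C_10 = (1/(k+1)) · C(2k, k) = (1/11) · C(20, 10) = (1/11) · 184756 = 16796.
σ^{2k} = (σ²)^k = (3/10)^10 = 59049/10000000000.

Therefore m_{20} = σ^{20} · C_10 = (59049/10000000000) · 16796 = 247946751/2500000000.


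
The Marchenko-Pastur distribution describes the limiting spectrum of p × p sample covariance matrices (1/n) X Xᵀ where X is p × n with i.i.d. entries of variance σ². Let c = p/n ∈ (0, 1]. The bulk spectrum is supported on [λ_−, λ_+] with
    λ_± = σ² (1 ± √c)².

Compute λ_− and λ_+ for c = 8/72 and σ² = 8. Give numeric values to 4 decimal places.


c = 8/72 = 0.111111; √c = 0.333333.
λ_− = σ² (1 − √c)² = 8 · (1 − 0.333333)² = 8 · (0.666667)² = 3.555556.
λ_+ = σ² (1 + √c)² = 8 · (1 + 0.333333)² = 8 · (1.333333)² = 14.222222.

Rounded to 4 decimal places: λ_− ≈ 3.5556, λ_+ ≈ 14.2222.


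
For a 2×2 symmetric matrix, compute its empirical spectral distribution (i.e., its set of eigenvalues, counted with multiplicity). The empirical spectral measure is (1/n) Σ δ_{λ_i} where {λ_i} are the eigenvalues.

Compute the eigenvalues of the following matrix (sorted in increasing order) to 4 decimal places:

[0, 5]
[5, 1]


Since M is real symmetric, both eigenvalues are real; they are the roots of det(λI − M) = λ² − (tr M) λ + det M.
tr M = 0 + 1 = 1.
det M = 0·1 − 5² = 0 − 25 = -25.
Characteristic polynomial: λ² − λ − 25 = 0.
Discriminant Δ = (tr M)² − 4·det M = 1 − (-100) = 101; √Δ = 10.049876.
λ = (tr M ± √Δ)/2 = (1 ± 10.049876)/2, giving (tr M − √Δ)/2 = -4.5249 and (tr M + √Δ)/2 = 5.5249.

Eigenvalues sorted in increasing order: [-4.5249, 5.5249].


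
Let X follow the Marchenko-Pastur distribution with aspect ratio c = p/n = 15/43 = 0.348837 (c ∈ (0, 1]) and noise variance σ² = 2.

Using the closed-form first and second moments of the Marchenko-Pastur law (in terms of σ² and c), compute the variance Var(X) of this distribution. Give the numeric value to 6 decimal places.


Recall the MP moments m_1 = E[X] = σ² and m_2 = E[X²] = σ⁴ (1 + c).
m_1 = E[X] = σ² = 2, so m_1² = 4.
m_2 = E[X²] = σ⁴ (1 + c) = 4 · (1 + 0.348837) = 4 · 1.348837 = 5.395349.
(Note m_2 − m_1² simplifies to c · σ⁴ = 0.348837 · 4.)

Var(X) = m_2 − m_1² = 5.395349 − 4 = 1.395349.


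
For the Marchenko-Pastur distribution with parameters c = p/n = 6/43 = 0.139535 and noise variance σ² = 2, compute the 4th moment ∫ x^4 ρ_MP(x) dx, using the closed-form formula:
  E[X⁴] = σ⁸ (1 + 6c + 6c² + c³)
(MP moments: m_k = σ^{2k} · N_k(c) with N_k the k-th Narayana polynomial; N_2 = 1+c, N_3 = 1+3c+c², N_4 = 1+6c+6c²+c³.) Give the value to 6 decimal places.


E[X⁴] = σ⁸ (1 + 6c + 6c² + c³) (fourth MP moment). With σ² = 2 (so σ⁸ = 16) and c = 6/43 = 0.139535: E[X⁴] = 16 · (1 + 6·0.139535 + 6·(0.139535)² + (0.139535)³) = 16 · 1.956746.

So E[X^4] = 31.307935.


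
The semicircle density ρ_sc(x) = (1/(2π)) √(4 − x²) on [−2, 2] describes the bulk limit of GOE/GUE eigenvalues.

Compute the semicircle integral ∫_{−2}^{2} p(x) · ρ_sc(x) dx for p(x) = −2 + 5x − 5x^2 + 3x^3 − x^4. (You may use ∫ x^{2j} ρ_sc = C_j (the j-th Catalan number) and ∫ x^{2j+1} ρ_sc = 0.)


Write p(x) = Σ a_i x^i, split into monomials and integrate each against ρ_sc separately.
Using ∫ x^{2j} ρ_sc = C_j = (1/(j+1)) C(2j, j) (Catalan numbers) and ∫ x^{2j+1} ρ_sc = 0 (odd monomials vanish by symmetry):
  i = 0 (even): a_0 · C_{0} = -2 · 1 = -2
  i = 1 (odd): ∫ x^1 ρ_sc = 0 (vanishes)
  i = 2 (even): a_2 · C_{1} = -5 · 1 = -5
  i = 3 (odd): ∫ x^3 ρ_sc = 0 (vanishes)
  i = 4 (even): a_4 · C_{2} = -1 · 2 = -2

Summing the contributions: ∫_{−2}^{2} p(x) ρ_sc(x) dx = (-2) + (-5) + (-2) = -9.


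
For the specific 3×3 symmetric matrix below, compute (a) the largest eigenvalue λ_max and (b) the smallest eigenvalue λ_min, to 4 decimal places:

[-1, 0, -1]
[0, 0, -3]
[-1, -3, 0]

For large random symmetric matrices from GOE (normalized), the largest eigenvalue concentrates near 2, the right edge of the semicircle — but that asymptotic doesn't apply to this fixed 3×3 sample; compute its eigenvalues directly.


Since M is real symmetric, all three eigenvalues are real; they are the roots of det(λI − M) = λ³ − (tr M) λ² + s λ − det M, where s is the sum of the principal 2×2 minors.
tr M = -1 + 0 + 0 = -1.
s = ((-1)·0 − 0²) + ((-1)·0 − (-1)²) + (0·0 − (-3)²) = 0 + (-1) + (-9) = -10.
det M (expand along row 1) = (-1)·(-9) − 0·(-3) + (-1)·0 = 9.
Characteristic polynomial: λ³ + λ² − 10λ − 9 = 0.
Substitute λ = y + (tr M)/3 = y − 0.333333 to remove the quadratic term: y³ + p·y + q = 0 with p = s − (tr M)²/3 = -10.333333 and q = −2(tr M)³/27 + (tr M)·s/3 − det M = -5.592593.
Three real roots ⇒ use the trigonometric (Viète) form: r = 2√(−p/3) = 3.711843, φ = arccos(3q/(p·r)) = arccos(0.437426) = 1.118062 rad.
y_k = r·cos(φ/3 − 2πk/3) for k = 0, 1, 2 gives y = 3.457033, -0.558036, -2.898997.
λ_k = y_k − 0.333333 gives λ = 3.1237, -0.8914, -3.2323 (check: the sum is -1.0000 = tr M).

Hence λ_max = 3.1237 and λ_min = -3.2323.


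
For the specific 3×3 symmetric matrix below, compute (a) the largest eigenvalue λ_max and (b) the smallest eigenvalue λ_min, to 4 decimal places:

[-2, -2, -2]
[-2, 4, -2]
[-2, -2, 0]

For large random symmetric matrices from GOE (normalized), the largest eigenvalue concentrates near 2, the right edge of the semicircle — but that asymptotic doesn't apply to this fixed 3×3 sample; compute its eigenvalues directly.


Since M is real symmetric, all three eigenvalues are real; they are the roots of det(λI − M) = λ³ − (tr M) λ² + s λ − det M, where s is the sum of the principal 2×2 minors.
tr M = -2 + 4 + 0 = 2.
s = ((-2)·4 − (-2)²) + ((-2)·0 − (-2)²) + (4·0 − (-2)²) = -12 + (-4) + (-4) = -20.
det M (expand along row 1) = (-2)·(-4) − (-2)·(-4) + (-2)·12 = -24.
Characteristic polynomial: λ³ − 2λ² − 20λ + 24 = 0.
Substitute λ = y + (tr M)/3 = y + 0.666667 to remove the quadratic term: y³ + p·y + q = 0 with p = s − (tr M)²/3 = -21.333333 and q = −2(tr M)³/27 + (tr M)·s/3 − det M = 10.074074.
Three real roots ⇒ use the trigonometric (Viète) form: r = 2√(−p/3) = 5.333333, φ = arccos(3q/(p·r)) = arccos(-0.265625) = 1.839648 rad.
y_k = r·cos(φ/3 − 2πk/3) for k = 0, 1, 2 gives y = 4.361607, 0.477320, -4.838927.
λ_k = y_k + 0.666667 gives λ = 5.0283, 1.1440, -4.1723 (check: the sum is 2.0000 = tr M).

Hence λ_max = 5.0283 and λ_min = -4.1723.


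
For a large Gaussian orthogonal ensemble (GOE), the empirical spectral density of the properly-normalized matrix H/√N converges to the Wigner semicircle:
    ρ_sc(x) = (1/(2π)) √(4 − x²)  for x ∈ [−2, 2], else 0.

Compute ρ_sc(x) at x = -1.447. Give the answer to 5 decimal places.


ρ_sc(x) = (1/(2π)) √(4 − x²). With x = -1.447:
  4 − x² = 4 − (-1.447)² = 4 − 2.093809 = 1.906191.
  √(4 − x²) = 1.380649.
  1/(2π) = 0.159155.
  ρ_sc(-1.447) = 0.159155 · 1.380649 = 0.219737.

Rounded to 5 decimal places: ρ_sc(-1.447) ≈ 0.21974.


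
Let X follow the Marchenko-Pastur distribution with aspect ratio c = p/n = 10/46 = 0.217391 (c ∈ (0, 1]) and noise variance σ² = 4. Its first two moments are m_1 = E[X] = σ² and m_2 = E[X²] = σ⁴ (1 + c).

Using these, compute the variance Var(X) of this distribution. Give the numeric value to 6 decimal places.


m_1 = E[X] = σ² = 4, so m_1² = 16.
m_2 = E[X²] = σ⁴ (1 + c) = 16 · (1 + 0.217391) = 16 · 1.217391 = 19.478261.
(Note m_2 − m_1² simplifies to c · σ⁴ = 0.217391 · 16.)

Var(X) = m_2 − m_1² = 19.478261 − 16 = 3.478261.


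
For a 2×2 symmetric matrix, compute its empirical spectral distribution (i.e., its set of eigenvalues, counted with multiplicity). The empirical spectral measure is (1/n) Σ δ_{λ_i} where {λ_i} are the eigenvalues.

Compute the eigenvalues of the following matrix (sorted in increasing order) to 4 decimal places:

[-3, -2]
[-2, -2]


Since M is real symmetric, both eigenvalues are real; they are the roots of det(λI − M) = λ² − (tr M) λ + det M.
tr M = -3 + (-2) = -5.
det M = (-3)·(-2) − (-2)² = 6 − 4 = 2.
Characteristic polynomial: λ² + 5λ + 2 = 0.
Discriminant Δ = (tr M)² − 4·det M = 25 − 8 = 17; √Δ = 4.123106.
λ = (tr M ± √Δ)/2 = (-5 ± 4.123106)/2, giving (tr M − √Δ)/2 = -4.5616 and (tr M + √Δ)/2 = -0.4384.

Eigenvalues sorted in increasing order: [-4.5616, -0.4384].


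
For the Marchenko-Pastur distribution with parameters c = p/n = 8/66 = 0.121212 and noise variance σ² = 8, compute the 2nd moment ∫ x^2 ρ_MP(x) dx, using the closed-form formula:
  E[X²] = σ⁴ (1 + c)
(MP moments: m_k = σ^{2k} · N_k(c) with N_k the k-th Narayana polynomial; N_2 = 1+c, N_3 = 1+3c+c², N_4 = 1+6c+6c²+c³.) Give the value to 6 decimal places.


E[X²] = σ⁴ (1 + c) (second MP moment). With σ² = 8 (so σ⁴ = 64) and c = 8/66 = 0.121212: E[X²] = 64 · (1 + 0.121212) = 64 · 1.121212.

So E[X^2] = 71.757576.


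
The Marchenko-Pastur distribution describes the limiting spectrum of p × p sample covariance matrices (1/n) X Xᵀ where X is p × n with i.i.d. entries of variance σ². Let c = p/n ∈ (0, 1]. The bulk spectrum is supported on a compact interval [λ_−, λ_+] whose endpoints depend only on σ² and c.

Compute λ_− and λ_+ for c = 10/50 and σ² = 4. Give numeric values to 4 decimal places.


c = 10/50 = 0.200000; √c = 0.447214.
λ_− = σ² (1 − √c)² = 4 · (1 − 0.447214)² = 4 · (0.552786)² = 1.222291.
λ_+ = σ² (1 + √c)² = 4 · (1 + 0.447214)² = 4 · (1.447214)² = 8.377709.

Rounded to 4 decimal places: λ_− ≈ 1.2223, λ_+ ≈ 8.3777.


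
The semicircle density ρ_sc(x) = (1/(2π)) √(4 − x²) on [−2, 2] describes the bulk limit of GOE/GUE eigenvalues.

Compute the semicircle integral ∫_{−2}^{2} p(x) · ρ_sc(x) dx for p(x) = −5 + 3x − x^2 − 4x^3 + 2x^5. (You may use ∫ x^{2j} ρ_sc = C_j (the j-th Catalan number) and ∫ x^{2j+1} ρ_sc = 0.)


Write p(x) = Σ a_i x^i, split into monomials and integrate each against ρ_sc separately.
Using ∫ x^{2j} ρ_sc = C_j = (1/(j+1)) C(2j, j) (Catalan numbers) and ∫ x^{2j+1} ρ_sc = 0 (odd monomials vanish by symmetry):
  i = 0 (even): a_0 · C_{0} = -5 · 1 = -5
  i = 1 (odd): ∫ x^1 ρ_sc = 0 (vanishes)
  i = 2 (even): a_2 · C_{1} = -1 · 1 = -1
  i = 3 (odd): ∫ x^3 ρ_sc = 0 (vanishes)
  i = 5 (odd): ∫ x^5 ρ_sc = 0 (vanishes)

Summing the contributions: ∫_{−2}^{2} p(x) ρ_sc(x) dx = (-5) + (-1) = -6.


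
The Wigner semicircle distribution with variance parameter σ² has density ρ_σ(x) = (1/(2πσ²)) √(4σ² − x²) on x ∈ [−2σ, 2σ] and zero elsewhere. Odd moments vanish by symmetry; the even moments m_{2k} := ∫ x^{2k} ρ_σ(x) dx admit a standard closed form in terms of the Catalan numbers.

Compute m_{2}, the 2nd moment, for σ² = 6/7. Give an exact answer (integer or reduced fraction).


By the scaled semicircle moment identity, m_{2k} = σ^{2k} · C_k with k = 1.
C_1 = (1/(k+1)) · C(2k, k) = (1/2) · C(2, 1) = (1/2) · 2 = 1.
σ^{2k} = (σ²)^k = (6/7)^1 = 6/7.

Therefore m_{2} = σ^{2} · C_1 = (6/7) · 1 = 6/7.


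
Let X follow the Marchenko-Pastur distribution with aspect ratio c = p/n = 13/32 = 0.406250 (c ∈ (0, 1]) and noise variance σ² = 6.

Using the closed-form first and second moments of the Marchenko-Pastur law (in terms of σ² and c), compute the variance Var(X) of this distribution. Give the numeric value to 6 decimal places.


Recall the MP moments m_1 = E[X] = σ² and m_2 = E[X²] = σ⁴ (1 + c).
m_1 = E[X] = σ² = 6, so m_1² = 36.
m_2 = E[X²] = σ⁴ (1 + c) = 36 · (1 + 0.406250) = 36 · 1.406250 = 50.625000.
(Note m_2 − m_1² simplifies to c · σ⁴ = 0.406250 · 36.)

Var(X) = m_2 − m_1² = 50.625000 − 36 = 14.625000.


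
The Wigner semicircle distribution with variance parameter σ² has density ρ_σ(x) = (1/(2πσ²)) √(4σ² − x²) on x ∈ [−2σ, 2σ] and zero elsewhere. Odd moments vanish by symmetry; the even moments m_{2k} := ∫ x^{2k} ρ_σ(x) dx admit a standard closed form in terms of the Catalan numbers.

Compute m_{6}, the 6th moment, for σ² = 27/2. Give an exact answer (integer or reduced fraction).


By the scaled semicircle moment identity, m_{2k} = σ^{2k} · C_k with k = 3.
C_3 = (1/(k+1)) · C(2k, k) = (1/4) · C(6, 3) = (1/4) · 20 = 5.
σ^{2k} = (σ²)^k = (27/2)^3 = 19683/8.

Therefore m_{6} = σ^{6} · C_3 = (19683/8) · 5 = 98415/8.


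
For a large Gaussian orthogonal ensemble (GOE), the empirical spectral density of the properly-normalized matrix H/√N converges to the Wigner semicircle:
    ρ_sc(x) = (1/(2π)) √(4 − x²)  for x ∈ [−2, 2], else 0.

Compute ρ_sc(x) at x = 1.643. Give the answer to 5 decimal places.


ρ_sc(x) = (1/(2π)) √(4 − x²). With x = 1.643:
  4 − x² = 4 − (1.643)² = 4 − 2.699449 = 1.300551.
  √(4 − x²) = 1.140417.
  1/(2π) = 0.159155.
  ρ_sc(1.643) = 0.159155 · 1.140417 = 0.181503.

Rounded to 5 decimal places: ρ_sc(1.643) ≈ 0.18150.


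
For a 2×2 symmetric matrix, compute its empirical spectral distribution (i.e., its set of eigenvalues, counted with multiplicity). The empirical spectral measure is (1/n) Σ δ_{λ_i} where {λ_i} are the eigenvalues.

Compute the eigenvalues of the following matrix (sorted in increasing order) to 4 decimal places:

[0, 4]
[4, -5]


Since M is real symmetric, both eigenvalues are real; they are the roots of det(λI − M) = λ² − (tr M) λ + det M.
tr M = 0 + (-5) = -5.
det M = 0·(-5) − 4² = 0 − 16 = -16.
Characteristic polynomial: λ² + 5λ − 16 = 0.
Discriminant Δ = (tr M)² − 4·det M = 25 − (-64) = 89; √Δ = 9.433981.
λ = (tr M ± √Δ)/2 = (-5 ± 9.433981)/2, giving (tr M − √Δ)/2 = -7.2170 and (tr M + √Δ)/2 = 2.2170.

Eigenvalues sorted in increasing order: [-7.2170, 2.2170].


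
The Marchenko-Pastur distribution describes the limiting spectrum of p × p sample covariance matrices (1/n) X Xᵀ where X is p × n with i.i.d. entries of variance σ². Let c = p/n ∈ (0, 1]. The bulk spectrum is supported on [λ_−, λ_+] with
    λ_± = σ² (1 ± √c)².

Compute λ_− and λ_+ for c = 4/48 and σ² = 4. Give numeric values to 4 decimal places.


c = 4/48 = 0.083333; √c = 0.288675.
λ_− = σ² (1 − √c)² = 4 · (1 − 0.288675)² = 4 · (0.711325)² = 2.023932.
λ_+ = σ² (1 + √c)² = 4 · (1 + 0.288675)² = 4 · (1.288675)² = 6.642734.

Rounded to 4 decimal places: λ_− ≈ 2.0239, λ_+ ≈ 6.6427.


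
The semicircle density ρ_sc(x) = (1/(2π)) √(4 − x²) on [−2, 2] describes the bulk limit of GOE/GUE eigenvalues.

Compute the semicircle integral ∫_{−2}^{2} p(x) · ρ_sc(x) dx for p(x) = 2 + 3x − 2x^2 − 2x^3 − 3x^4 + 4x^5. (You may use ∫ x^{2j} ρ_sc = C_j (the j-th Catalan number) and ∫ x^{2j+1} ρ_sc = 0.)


Write p(x) = Σ a_i x^i, split into monomials and integrate each against ρ_sc separately.
Using ∫ x^{2j} ρ_sc = C_j = (1/(j+1)) C(2j, j) (Catalan numbers) and ∫ x^{2j+1} ρ_sc = 0 (odd monomials vanish by symmetry):
  i = 0 (even): a_0 · C_{0} = 2 · 1 = 2
  i = 1 (odd): ∫ x^1 ρ_sc = 0 (vanishes)
  i = 2 (even): a_2 · C_{1} = -2 · 1 = -2
  i = 3 (odd): ∫ x^3 ρ_sc = 0 (vanishes)
  i = 4 (even): a_4 · C_{2} = -3 · 2 = -6
  i = 5 (odd): ∫ x^5 ρ_sc = 0 (vanishes)

Summing the contributions: ∫_{−2}^{2} p(x) ρ_sc(x) dx = 2 + (-2) + (-6) = -6.


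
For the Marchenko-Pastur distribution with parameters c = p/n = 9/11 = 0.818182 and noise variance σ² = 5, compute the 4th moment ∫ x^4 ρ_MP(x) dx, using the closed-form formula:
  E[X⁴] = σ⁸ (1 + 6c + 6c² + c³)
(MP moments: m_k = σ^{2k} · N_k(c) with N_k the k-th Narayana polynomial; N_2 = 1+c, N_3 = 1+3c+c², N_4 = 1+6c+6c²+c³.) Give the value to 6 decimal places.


E[X⁴] = σ⁸ (1 + 6c + 6c² + c³) (fourth MP moment). With σ² = 5 (so σ⁸ = 625) and c = 9/11 = 0.818182: E[X⁴] = 625 · (1 + 6·0.818182 + 6·(0.818182)² + (0.818182)³) = 625 · 10.473328.

So E[X^4] = 6545.830203.


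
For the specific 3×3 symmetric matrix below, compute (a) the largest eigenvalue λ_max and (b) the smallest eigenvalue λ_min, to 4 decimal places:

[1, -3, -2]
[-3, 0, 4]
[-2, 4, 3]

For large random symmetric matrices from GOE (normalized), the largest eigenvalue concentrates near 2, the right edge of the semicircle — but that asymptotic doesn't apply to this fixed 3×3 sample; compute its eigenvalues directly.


Since M is real symmetric, all three eigenvalues are real; they are the roots of det(λI − M) = λ³ − (tr M) λ² + s λ − det M, where s is the sum of the principal 2×2 minors.
tr M = 1 + 0 + 3 = 4.
s = (1·0 − (-3)²) + (1·3 − (-2)²) + (0·3 − 4²) = -9 + (-1) + (-16) = -26.
det M (expand along row 1) = 1·(-16) − (-3)·(-1) + (-2)·(-12) = 5.
Characteristic polynomial: λ³ − 4λ² − 26λ − 5 = 0.
Substitute λ = y + (tr M)/3 = y + 1.333333 to remove the quadratic term: y³ + p·y + q = 0 with p = s − (tr M)²/3 = -31.333333 and q = −2(tr M)³/27 + (tr M)·s/3 − det M = -44.407407.
Three real roots ⇒ use the trigonometric (Viète) form: r = 2√(−p/3) = 6.463573, φ = arccos(3q/(p·r)) = arccos(0.657805) = 0.852895 rad.
y_k = r·cos(φ/3 − 2πk/3) for k = 0, 1, 2 gives y = 6.204117, -1.532016, -4.672101.
λ_k = y_k + 1.333333 gives λ = 7.5375, -0.1987, -3.3388 (check: the sum is 4.0000 = tr M).

Hence λ_max = 7.5375 and λ_min = -3.3388.


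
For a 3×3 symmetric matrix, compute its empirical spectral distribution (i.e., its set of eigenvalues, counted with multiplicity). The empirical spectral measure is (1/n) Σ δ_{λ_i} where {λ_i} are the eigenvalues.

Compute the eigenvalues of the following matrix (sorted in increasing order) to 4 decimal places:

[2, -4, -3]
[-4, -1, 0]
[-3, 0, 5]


Since M is real symmetric, all three eigenvalues are real; they are the roots of det(λI − M) = λ³ − (tr M) λ² + s λ − det M, where s is the sum of the principal 2×2 minors.
tr M = 2 + (-1) + 5 = 6.
s = (2·(-1) − (-4)²) + (2·5 − (-3)²) + ((-1)·5 − 0²) = -18 + 1 + (-5) = -22.
det M (expand along row 1) = 2·(-5) − (-4)·(-20) + (-3)·(-3) = -81.
Characteristic polynomial: λ³ − 6λ² − 22λ + 81 = 0.
Substitute λ = y + (tr M)/3 = y + 2.000000 to remove the quadratic term: y³ + p·y + q = 0 with p = s − (tr M)²/3 = -34.000000 and q = −2(tr M)³/27 + (tr M)·s/3 − det M = 21.000000.
Three real roots ⇒ use the trigonometric (Viète) form: r = 2√(−p/3) = 6.733003, φ = arccos(3q/(p·r)) = arccos(-0.275203) = 1.849597 rad.
y_k = r·cos(φ/3 − 2πk/3) for k = 0, 1, 2 gives y = 5.493379, 0.624822, -6.118201.
λ_k = y_k + 2.000000 gives λ = 7.4934, 2.6248, -4.1182 (check: the sum is 6.0000 = tr M).

Eigenvalues sorted in increasing order: [-4.1182, 2.6248, 7.4934].


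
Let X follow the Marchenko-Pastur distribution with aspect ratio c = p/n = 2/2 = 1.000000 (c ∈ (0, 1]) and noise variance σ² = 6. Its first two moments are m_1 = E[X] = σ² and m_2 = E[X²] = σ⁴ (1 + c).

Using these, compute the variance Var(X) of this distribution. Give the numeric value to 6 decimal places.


m_1 = E[X] = σ² = 6, so m_1² = 36.
m_2 = E[X²] = σ⁴ (1 + c) = 36 · (1 + 1.000000) = 36 · 2.000000 = 72.000000.
(Note m_2 − m_1² simplifies to c · σ⁴ = 1.000000 · 36.)

Var(X) = m_2 − m_1² = 72.000000 − 36 = 36.000000.


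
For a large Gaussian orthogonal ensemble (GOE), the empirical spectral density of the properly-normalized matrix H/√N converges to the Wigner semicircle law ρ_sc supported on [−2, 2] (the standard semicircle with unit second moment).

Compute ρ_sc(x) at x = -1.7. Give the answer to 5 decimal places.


ρ_sc(x) = (1/(2π)) √(4 − x²). With x = -1.7:
  4 − x² = 4 − (-1.7)² = 4 − 2.890000 = 1.110000.
  √(4 − x²) = 1.053565.
  1/(2π) = 0.159155.
  ρ_sc(-1.7) = 0.159155 · 1.053565 = 0.167680.

Rounded to 5 decimal places: ρ_sc(-1.7) ≈ 0.16768.


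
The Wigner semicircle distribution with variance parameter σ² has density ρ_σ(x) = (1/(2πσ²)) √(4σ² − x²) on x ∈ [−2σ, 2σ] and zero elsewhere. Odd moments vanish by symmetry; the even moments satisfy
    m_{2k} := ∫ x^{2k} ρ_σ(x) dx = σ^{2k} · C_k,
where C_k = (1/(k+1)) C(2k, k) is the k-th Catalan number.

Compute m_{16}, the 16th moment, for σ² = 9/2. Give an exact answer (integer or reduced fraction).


By the scaled semicircle moment identity, m_{2k} = σ^{2k} · C_k with k = 8.
C_8 = (1/(k+1)) · C(2k, k) = (1/9) · C(16, 8) = (1/9) · 12870 = 1430.
σ^{2k} = (σ²)^k = (9/2)^8 = 43046721/256.

Therefore m_{16} = σ^{16} · C_8 = (43046721/256) · 1430 = 30778405515/128.


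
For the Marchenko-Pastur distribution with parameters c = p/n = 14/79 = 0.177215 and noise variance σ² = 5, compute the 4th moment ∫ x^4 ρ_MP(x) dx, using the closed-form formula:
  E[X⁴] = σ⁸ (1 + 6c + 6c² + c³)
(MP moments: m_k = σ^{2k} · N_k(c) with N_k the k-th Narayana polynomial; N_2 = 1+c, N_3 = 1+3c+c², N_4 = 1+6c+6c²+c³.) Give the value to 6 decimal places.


E[X⁴] = σ⁸ (1 + 6c + 6c² + c³) (fourth MP moment). With σ² = 5 (so σ⁸ = 625) and c = 14/79 = 0.177215: E[X⁴] = 625 · (1 + 6·0.177215 + 6·(0.177215)² + (0.177215)³) = 625 · 2.257288.

So E[X^4] = 1410.804977.


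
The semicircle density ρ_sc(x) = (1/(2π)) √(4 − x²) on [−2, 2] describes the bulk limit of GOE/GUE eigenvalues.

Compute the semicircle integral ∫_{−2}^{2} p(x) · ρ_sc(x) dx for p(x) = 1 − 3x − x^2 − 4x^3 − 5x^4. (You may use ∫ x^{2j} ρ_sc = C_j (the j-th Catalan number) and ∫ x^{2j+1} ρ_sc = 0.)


Write p(x) = Σ a_i x^i, split into monomials and integrate each against ρ_sc separately.
Using ∫ x^{2j} ρ_sc = C_j = (1/(j+1)) C(2j, j) (Catalan numbers) and ∫ x^{2j+1} ρ_sc = 0 (odd monomials vanish by symmetry):
  i = 0 (even): a_0 · C_{0} = 1 · 1 = 1
  i = 1 (odd): ∫ x^1 ρ_sc = 0 (vanishes)
  i = 2 (even): a_2 · C_{1} = -1 · 1 = -1
  i = 3 (odd): ∫ x^3 ρ_sc = 0 (vanishes)
  i = 4 (even): a_4 · C_{2} = -5 · 2 = -10

Summing the contributions: ∫_{−2}^{2} p(x) ρ_sc(x) dx = 1 + (-1) + (-10) = -10.


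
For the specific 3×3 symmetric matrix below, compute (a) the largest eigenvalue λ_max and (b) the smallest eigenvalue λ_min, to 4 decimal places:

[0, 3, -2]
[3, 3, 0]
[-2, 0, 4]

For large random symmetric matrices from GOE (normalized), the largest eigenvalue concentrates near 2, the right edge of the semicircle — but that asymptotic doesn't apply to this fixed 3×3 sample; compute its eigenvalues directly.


Since M is real symmetric, all three eigenvalues are real; they are the roots of det(λI − M) = λ³ − (tr M) λ² + s λ − det M, where s is the sum of the principal 2×2 minors.
tr M = 0 + 3 + 4 = 7.
s = (0·3 − 3²) + (0·4 − (-2)²) + (3·4 − 0²) = -9 + (-4) + 12 = -1.
det M (expand along row 1) = 0·12 − 3·12 + (-2)·6 = -48.
Characteristic polynomial: λ³ − 7λ² − λ + 48 = 0.
Substitute λ = y + (tr M)/3 = y + 2.333333 to remove the quadratic term: y³ + p·y + q = 0 with p = s − (tr M)²/3 = -17.333333 and q = −2(tr M)³/27 + (tr M)·s/3 − det M = 20.259259.
Three real roots ⇒ use the trigonometric (Viète) form: r = 2√(−p/3) = 4.807402, φ = arccos(3q/(p·r)) = arccos(-0.729377) = 2.388208 rad.
y_k = r·cos(φ/3 − 2πk/3) for k = 0, 1, 2 gives y = 3.362879, 1.293728, -4.656606.
λ_k = y_k + 2.333333 gives λ = 5.6962, 3.6271, -2.3233 (check: the sum is 7.0000 = tr M).

Hence λ_max = 5.6962 and λ_min = -2.3233.


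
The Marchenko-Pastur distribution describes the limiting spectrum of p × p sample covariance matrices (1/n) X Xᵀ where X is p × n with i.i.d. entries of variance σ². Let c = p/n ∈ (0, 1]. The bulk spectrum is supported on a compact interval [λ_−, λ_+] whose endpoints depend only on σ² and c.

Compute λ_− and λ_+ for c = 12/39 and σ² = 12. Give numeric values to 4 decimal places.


c = 12/39 = 0.307692; √c = 0.554700.
λ_− = σ² (1 − √c)² = 12 · (1 − 0.554700)² = 12 · (0.445300)² = 2.379503.
λ_+ = σ² (1 + √c)² = 12 · (1 + 0.554700)² = 12 · (1.554700)² = 29.005112.

Rounded to 4 decimal places: λ_− ≈ 2.3795, λ_+ ≈ 29.0051.


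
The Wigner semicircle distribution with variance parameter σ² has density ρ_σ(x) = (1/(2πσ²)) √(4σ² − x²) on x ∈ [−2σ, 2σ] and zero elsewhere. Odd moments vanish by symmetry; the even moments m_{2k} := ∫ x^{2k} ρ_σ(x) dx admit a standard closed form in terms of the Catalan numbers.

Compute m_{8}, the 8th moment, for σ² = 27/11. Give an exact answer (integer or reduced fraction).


By the scaled semicircle moment identity, m_{2k} = σ^{2k} · C_k with k = 4.
C_4 = (1/(k+1)) · C(2k, k) = (1/5) · C(8, 4) = (1/5) · 70 = 14.
σ^{2k} = (σ²)^k = (27/11)^4 = 531441/14641.

Therefore m_{8} = σ^{8} · C_4 = (531441/14641) · 14 = 7440174/14641.


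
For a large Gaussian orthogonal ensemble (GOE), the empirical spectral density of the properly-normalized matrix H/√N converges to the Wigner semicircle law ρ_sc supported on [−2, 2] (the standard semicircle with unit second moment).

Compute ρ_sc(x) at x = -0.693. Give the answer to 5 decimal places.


ρ_sc(x) = (1/(2π)) √(4 − x²). With x = -0.693:
  4 − x² = 4 − (-0.693)² = 4 − 0.480249 = 3.519751.
  √(4 − x²) = 1.876100.
  1/(2π) = 0.159155.
  ρ_sc(-0.693) = 0.159155 · 1.876100 = 0.298591.

Rounded to 5 decimal places: ρ_sc(-0.693) ≈ 0.29859.


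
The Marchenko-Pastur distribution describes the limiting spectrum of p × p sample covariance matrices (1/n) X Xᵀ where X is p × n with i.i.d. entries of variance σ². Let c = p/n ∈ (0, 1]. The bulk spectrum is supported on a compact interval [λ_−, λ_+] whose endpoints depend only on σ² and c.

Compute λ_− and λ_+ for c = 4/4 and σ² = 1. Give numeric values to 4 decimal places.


c = 4/4 = 1.000000; √c = 1.000000.
λ_− = σ² (1 − √c)² = 1 · (1 − 1.000000)² = 1 · (0.000000)² = 0.000000.
λ_+ = σ² (1 + √c)² = 1 · (1 + 1.000000)² = 1 · (2.000000)² = 4.000000.

Rounded to 4 decimal places: λ_− ≈ 0.0000, λ_+ ≈ 4.0000.


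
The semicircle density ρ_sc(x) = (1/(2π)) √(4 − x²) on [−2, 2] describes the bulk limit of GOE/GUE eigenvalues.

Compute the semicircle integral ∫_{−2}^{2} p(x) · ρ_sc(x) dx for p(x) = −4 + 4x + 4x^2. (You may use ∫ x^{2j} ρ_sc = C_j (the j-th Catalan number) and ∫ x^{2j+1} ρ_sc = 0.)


Write p(x) = Σ a_i x^i, split into monomials and integrate each against ρ_sc separately.
Using ∫ x^{2j} ρ_sc = C_j = (1/(j+1)) C(2j, j) (Catalan numbers) and ∫ x^{2j+1} ρ_sc = 0 (odd monomials vanish by symmetry):
  i = 0 (even): a_0 · C_{0} = -4 · 1 = -4
  i = 1 (odd): ∫ x^1 ρ_sc = 0 (vanishes)
  i = 2 (even): a_2 · C_{1} = 4 · 1 = 4

Summing the contributions: ∫_{−2}^{2} p(x) ρ_sc(x) dx = (-4) + 4 = 0.


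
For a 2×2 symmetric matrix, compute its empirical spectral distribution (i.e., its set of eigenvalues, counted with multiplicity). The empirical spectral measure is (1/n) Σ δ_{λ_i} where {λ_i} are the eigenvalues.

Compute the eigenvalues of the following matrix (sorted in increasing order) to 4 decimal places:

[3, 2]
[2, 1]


Since M is real symmetric, both eigenvalues are real; they are the roots of det(λI − M) = λ² − (tr M) λ + det M.
tr M = 3 + 1 = 4.
det M = 3·1 − 2² = 3 − 4 = -1.
Characteristic polynomial: λ² − 4λ − 1 = 0.
Discriminant Δ = (tr M)² − 4·det M = 16 − (-4) = 20; √Δ = 4.472136.
λ = (tr M ± √Δ)/2 = (4 ± 4.472136)/2, giving (tr M − √Δ)/2 = -0.2361 and (tr M + √Δ)/2 = 4.2361.

Eigenvalues sorted in increasing order: [-0.2361, 4.2361].


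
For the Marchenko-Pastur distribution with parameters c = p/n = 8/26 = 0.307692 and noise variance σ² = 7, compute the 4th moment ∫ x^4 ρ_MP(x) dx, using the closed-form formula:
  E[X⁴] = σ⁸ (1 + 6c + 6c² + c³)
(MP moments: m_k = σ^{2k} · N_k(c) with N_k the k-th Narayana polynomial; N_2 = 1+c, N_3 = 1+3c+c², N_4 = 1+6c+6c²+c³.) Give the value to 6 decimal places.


E[X⁴] = σ⁸ (1 + 6c + 6c² + c³) (fourth MP moment). With σ² = 7 (so σ⁸ = 2401) and c = 8/26 = 0.307692: E[X⁴] = 2401 · (1 + 6·0.307692 + 6·(0.307692)² + (0.307692)³) = 2401 · 3.443332.

So E[X^4] = 8267.439690.


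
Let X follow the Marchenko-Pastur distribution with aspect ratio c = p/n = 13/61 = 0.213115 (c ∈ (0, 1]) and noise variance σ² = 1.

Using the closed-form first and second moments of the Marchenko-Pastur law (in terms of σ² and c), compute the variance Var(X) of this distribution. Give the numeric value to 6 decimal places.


Recall the MP moments m_1 = E[X] = σ² and m_2 = E[X²] = σ⁴ (1 + c).
m_1 = E[X] = σ² = 1, so m_1² = 1.
m_2 = E[X²] = σ⁴ (1 + c) = 1 · (1 + 0.213115) = 1 · 1.213115 = 1.213115.
(Note m_2 − m_1² simplifies to c · σ⁴ = 0.213115 · 1.)

Var(X) = m_2 − m_1² = 1.213115 − 1 = 0.213115.


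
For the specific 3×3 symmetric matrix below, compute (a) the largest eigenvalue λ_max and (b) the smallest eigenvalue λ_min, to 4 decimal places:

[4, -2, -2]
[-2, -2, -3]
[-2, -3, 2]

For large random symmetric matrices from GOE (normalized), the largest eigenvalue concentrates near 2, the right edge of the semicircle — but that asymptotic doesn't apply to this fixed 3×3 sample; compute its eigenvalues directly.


Since M is real symmetric, all three eigenvalues are real; they are the roots of det(λI − M) = λ³ − (tr M) λ² + s λ − det M, where s is the sum of the principal 2×2 minors.
tr M = 4 + (-2) + 2 = 4.
s = (4·(-2) − (-2)²) + (4·2 − (-2)²) + ((-2)·2 − (-3)²) = -12 + 4 + (-13) = -21.
det M (expand along row 1) = 4·(-13) − (-2)·(-10) + (-2)·2 = -76.
Characteristic polynomial: λ³ − 4λ² − 21λ + 76 = 0.
Substitute λ = y + (tr M)/3 = y + 1.333333 to remove the quadratic term: y³ + p·y + q = 0 with p = s − (tr M)²/3 = -26.333333 and q = −2(tr M)³/27 + (tr M)·s/3 − det M = 43.259259.
Three real roots ⇒ use the trigonometric (Viète) form: r = 2√(−p/3) = 5.925463, φ = arccos(3q/(p·r)) = arccos(-0.831711) = 2.552978 rad.
y_k = r·cos(φ/3 − 2πk/3) for k = 0, 1, 2 gives y = 3.906285, 1.905489, -5.811774.
λ_k = y_k + 1.333333 gives λ = 5.2396, 3.2388, -4.4784 (check: the sum is 4.0000 = tr M).

Hence λ_max = 5.2396 and λ_min = -4.4784.


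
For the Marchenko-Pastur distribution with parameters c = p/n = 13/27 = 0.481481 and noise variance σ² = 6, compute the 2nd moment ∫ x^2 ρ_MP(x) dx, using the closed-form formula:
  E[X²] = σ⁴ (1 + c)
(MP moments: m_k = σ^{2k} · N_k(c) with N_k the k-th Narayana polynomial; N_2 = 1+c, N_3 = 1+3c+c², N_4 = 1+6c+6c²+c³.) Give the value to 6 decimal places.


E[X²] = σ⁴ (1 + c) (second MP moment). With σ² = 6 (so σ⁴ = 36) and c = 13/27 = 0.481481: E[X²] = 36 · (1 + 0.481481) = 36 · 1.481481.

So E[X^2] = 53.333333.


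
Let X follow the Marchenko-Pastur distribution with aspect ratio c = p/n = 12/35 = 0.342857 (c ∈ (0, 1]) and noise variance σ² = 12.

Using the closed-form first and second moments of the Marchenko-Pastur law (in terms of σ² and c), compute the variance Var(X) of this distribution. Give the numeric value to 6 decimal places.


Recall the MP moments m_1 = E[X] = σ² and m_2 = E[X²] = σ⁴ (1 + c).
m_1 = E[X] = σ² = 12, so m_1² = 144.
m_2 = E[X²] = σ⁴ (1 + c) = 144 · (1 + 0.342857) = 144 · 1.342857 = 193.371429.
(Note m_2 − m_1² simplifies to c · σ⁴ = 0.342857 · 144.)

Var(X) = m_2 − m_1² = 193.371429 − 144 = 49.371429.


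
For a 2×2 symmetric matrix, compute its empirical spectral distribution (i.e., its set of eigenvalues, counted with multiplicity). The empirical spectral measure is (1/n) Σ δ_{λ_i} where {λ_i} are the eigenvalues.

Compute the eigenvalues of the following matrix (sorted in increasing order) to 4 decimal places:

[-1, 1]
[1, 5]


Since M is real symmetric, both eigenvalues are real; they are the roots of det(λI − M) = λ² − (tr M) λ + det M.
tr M = -1 + 5 = 4.
det M = (-1)·5 − 1² = -5 − 1 = -6.
Characteristic polynomial: λ² − 4λ − 6 = 0.
Discriminant Δ = (tr M)² − 4·det M = 16 − (-24) = 40; √Δ = 6.324555.
λ = (tr M ± √Δ)/2 = (4 ± 6.324555)/2, giving (tr M − √Δ)/2 = -1.1623 and (tr M + √Δ)/2 = 5.1623.

Eigenvalues sorted in increasing order: [-1.1623, 5.1623].


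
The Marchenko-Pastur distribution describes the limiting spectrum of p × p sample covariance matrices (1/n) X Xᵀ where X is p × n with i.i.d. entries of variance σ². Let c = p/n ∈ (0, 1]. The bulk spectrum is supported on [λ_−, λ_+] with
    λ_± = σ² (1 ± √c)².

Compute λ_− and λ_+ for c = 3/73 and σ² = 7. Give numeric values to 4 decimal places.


c = 3/73 = 0.041096; √c = 0.202721.
λ_− = σ² (1 − √c)² = 7 · (1 − 0.202721)² = 7 · (0.797279)² = 4.449574.
λ_+ = σ² (1 + √c)² = 7 · (1 + 0.202721)² = 7 · (1.202721)² = 10.125768.

Rounded to 4 decimal places: λ_− ≈ 4.4496, λ_+ ≈ 10.1258.


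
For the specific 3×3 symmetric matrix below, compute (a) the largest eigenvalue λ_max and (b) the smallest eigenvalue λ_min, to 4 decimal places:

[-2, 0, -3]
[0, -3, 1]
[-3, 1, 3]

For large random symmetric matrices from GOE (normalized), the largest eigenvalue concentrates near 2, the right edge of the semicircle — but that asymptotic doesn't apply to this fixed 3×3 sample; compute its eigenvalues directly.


Since M is real symmetric, all three eigenvalues are real; they are the roots of det(λI − M) = λ³ − (tr M) λ² + s λ − det M, where s is the sum of the principal 2×2 minors.
tr M = -2 + (-3) + 3 = -2.
s = ((-2)·(-3) − 0²) + ((-2)·3 − (-3)²) + ((-3)·3 − 1²) = 6 + (-15) + (-10) = -19.
det M (expand along row 1) = (-2)·(-10) − 0·3 + (-3)·(-9) = 47.
Characteristic polynomial: λ³ + 2λ² − 19λ − 47 = 0.
Substitute λ = y + (tr M)/3 = y − 0.666667 to remove the quadratic term: y³ + p·y + q = 0 with p = s − (tr M)²/3 = -20.333333 and q = −2(tr M)³/27 + (tr M)·s/3 − det M = -33.740741.
Three real roots ⇒ use the trigonometric (Viète) form: r = 2√(−p/3) = 5.206833, φ = arccos(3q/(p·r)) = arccos(0.956079) = 0.297478 rad.
y_k = r·cos(φ/3 − 2πk/3) for k = 0, 1, 2 gives y = 5.181256, -2.144226, -3.037030.
λ_k = y_k − 0.666667 gives λ = 4.5146, -2.8109, -3.7037 (check: the sum is -2.0000 = tr M).

Hence λ_max = 4.5146 and λ_min = -3.7037.


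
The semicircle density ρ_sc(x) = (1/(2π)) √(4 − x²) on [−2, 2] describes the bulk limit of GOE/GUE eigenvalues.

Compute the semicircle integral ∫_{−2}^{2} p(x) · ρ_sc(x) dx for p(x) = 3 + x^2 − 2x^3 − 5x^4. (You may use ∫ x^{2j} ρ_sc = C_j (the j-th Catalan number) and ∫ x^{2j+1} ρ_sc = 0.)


Write p(x) = Σ a_i x^i, split into monomials and integrate each against ρ_sc separately.
Using ∫ x^{2j} ρ_sc = C_j = (1/(j+1)) C(2j, j) (Catalan numbers) and ∫ x^{2j+1} ρ_sc = 0 (odd monomials vanish by symmetry):
  i = 0 (even): a_0 · C_{0} = 3 · 1 = 3
  i = 2 (even): a_2 · C_{1} = 1 · 1 = 1
  i = 3 (odd): ∫ x^3 ρ_sc = 0 (vanishes)
  i = 4 (even): a_4 · C_{2} = -5 · 2 = -10

Summing the contributions: ∫_{−2}^{2} p(x) ρ_sc(x) dx = 3 + 1 + (-10) = -6.


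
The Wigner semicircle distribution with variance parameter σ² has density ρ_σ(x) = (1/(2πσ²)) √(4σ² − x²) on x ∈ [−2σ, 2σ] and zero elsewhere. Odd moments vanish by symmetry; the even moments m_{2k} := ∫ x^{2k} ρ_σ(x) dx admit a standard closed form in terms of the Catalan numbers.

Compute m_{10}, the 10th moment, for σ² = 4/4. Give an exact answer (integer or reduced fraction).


By the scaled semicircle moment identity, m_{2k} = σ^{2k} · C_k with k = 5.
C_5 = (1/(k+1)) · C(2k, k) = (1/6) · C(10, 5) = (1/6) · 252 = 42.
σ^{2k} = (σ²)^k = (4/4)^5 = 1.

Therefore m_{10} = σ^{10} · C_5 = 1 · 42 = 42.


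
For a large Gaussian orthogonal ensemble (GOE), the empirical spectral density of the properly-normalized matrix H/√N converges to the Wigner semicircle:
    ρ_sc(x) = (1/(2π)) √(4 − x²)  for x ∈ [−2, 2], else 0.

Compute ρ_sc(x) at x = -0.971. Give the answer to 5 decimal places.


ρ_sc(x) = (1/(2π)) √(4 − x²). With x = -0.971:
  4 − x² = 4 − (-0.971)² = 4 − 0.942841 = 3.057159.
  √(4 − x²) = 1.748473.
  1/(2π) = 0.159155.
  ρ_sc(-0.971) = 0.159155 · 1.748473 = 0.278278.

Rounded to 5 decimal places: ρ_sc(-0.971) ≈ 0.27828.


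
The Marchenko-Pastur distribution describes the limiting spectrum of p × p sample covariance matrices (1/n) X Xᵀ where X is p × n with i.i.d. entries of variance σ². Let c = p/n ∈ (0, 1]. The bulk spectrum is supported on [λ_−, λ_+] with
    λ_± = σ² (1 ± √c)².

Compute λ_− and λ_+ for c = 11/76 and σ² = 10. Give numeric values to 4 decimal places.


c = 11/76 = 0.144737; √c = 0.380443.
λ_− = σ² (1 − √c)² = 10 · (1 − 0.380443)² = 10 · (0.619557)² = 3.838509.
λ_+ = σ² (1 + √c)² = 10 · (1 + 0.380443)² = 10 · (1.380443)² = 19.056228.

Rounded to 4 decimal places: λ_− ≈ 3.8385, λ_+ ≈ 19.0562.
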